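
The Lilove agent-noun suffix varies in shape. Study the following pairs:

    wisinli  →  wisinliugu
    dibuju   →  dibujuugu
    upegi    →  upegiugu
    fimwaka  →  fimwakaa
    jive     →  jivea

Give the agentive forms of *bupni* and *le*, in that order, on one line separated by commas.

bupniugu, lea

The alternation tracks the last vowel of the stem — -ugu when the last vowel of the stem is a high vowel (*wisinli*, *dibuju*, *upegi*); -a when the last vowel of the stem is a non-high vowel (*fimwaka*, *jive*).
The last vowel of *bupni* is /i/, which is a high vowel, so the suffix is -ugu, giving *bupniugu*.
*le*: last vowel = /e/, a non-high vowel → -a → *lea*.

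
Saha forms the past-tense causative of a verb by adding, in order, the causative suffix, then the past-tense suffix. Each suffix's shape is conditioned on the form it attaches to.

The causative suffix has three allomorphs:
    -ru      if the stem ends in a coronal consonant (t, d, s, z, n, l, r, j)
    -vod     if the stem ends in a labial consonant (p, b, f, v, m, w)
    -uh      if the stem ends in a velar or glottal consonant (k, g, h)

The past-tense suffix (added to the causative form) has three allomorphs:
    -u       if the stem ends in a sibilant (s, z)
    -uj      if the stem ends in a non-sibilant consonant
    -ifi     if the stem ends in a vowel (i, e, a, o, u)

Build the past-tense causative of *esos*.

The final consonant of *esos* is /s/, which is coronal, so the causative suffix is -ru, giving *esosru*.
The causative form *esosru*: final sound = /u/, a vowel → -ifi → *esosruifi*.

esosruifi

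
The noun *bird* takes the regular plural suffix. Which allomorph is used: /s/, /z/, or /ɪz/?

/z/

The stem *bird* ends in a voiced non-sibilant sound.
The plural suffix surfaces as /ɪz/ after sibilants, /s/ after other voiceless consonants, and /z/ after other voiced sounds.
So the plural -s on *bird* is pronounced /z/.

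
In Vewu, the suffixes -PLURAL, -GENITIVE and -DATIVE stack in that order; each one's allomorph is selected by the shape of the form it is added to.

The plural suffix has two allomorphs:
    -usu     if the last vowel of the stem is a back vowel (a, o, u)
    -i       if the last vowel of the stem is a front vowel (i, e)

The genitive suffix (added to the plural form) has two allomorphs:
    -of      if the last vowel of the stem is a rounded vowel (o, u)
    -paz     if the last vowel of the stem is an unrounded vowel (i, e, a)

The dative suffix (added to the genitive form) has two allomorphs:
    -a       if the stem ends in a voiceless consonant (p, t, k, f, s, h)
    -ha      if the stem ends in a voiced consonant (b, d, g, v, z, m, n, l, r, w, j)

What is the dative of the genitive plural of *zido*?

zidousuofa

*zido* — last vowel /o/ (a back vowel) → -usu → *zidousu*.
Since the last vowel of the plural form *zidousu* is /u/ (a rounded vowel), it takes -of, giving *zidousuof*.
The genitive form *zidousuof*: final consonant = /f/, voiceless → -a → *zidousuofa*.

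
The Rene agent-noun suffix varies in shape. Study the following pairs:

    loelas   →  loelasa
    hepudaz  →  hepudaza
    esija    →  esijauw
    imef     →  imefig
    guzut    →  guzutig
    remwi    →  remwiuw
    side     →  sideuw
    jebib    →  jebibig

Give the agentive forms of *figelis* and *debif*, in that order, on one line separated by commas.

The suffix is conditioned by the final sound: -a when the stem ends in a sibilant (*loelas*, *hepudaz*); -ig when the stem ends in a non-sibilant consonant (*imef*, *guzut*, *jebib*); -uw when the stem ends in a vowel (*esija*, *remwi*, *side*).
The final sound of *figelis* is /s/, which is a sibilant, so the suffix is -a, giving *figelisa*.
*debif* — final sound /f/ (a non-sibilant consonant) → -ig → *debifig*.

figelisa, debifig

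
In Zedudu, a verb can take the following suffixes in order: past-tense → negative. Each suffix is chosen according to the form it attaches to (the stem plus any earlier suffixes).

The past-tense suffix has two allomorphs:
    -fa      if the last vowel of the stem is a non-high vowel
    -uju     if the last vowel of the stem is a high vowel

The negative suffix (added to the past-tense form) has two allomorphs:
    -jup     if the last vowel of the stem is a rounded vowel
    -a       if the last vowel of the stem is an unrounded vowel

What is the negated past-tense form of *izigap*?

izigapfaa

*izigap*: last vowel = /a/, a non-high vowel → -fa → *izigapfa*.
The past-tense form *izigapfa*: last vowel = /a/, an unrounded vowel → -a → *izigapfaa*.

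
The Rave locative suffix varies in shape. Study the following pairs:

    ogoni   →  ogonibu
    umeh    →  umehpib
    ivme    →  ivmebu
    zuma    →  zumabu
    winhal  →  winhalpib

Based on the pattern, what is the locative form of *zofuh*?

Looking at the final sound of each stem: -pib when the stem ends in a consonant (*umeh*, *winhal*); -bu when the stem ends in a vowel (*ogoni*, *ivme*, *zuma*).
The final sound of *zofuh* is /h/, which is a consonant, so the suffix is -pib, giving *zofuhpib*.

zofuhpib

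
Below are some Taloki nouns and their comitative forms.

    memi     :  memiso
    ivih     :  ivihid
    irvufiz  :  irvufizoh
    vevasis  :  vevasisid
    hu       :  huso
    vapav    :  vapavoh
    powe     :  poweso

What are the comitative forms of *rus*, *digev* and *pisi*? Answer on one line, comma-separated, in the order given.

rusid, digevoh, pisiso

The pattern is voicing of the final sound: -id when the stem ends in a voiceless consonant (*ivih*, *vevasis*); -oh when the stem ends in a voiced consonant (*irvufiz*, *vapav*); -so when the stem ends in a vowel (*memi*, *hu*, *powe*).
The final sound of *rus* is /s/, which is a voiceless consonant, so the suffix is -id, giving *rusid*.
Since the final sound of *digev* is /v/ (a voiced consonant), it takes -oh, giving *digevoh*.
The final sound of *pisi* is /i/, which is a vowel, so the suffix is -so, giving *pisiso*.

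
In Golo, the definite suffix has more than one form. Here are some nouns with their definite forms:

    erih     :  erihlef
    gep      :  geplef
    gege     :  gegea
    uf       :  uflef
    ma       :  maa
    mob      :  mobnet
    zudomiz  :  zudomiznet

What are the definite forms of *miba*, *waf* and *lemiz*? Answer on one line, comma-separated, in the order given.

The suffix is conditioned by the final sound: -lef when the stem ends in a voiceless consonant (*erih*, *gep*, *uf*); -net when the stem ends in a voiced consonant (*mob*, *zudomiz*); -a when the stem ends in a vowel (*gege*, *ma*).
*miba* — final sound /a/ (a vowel) → -a → *mibaa*.
*waf* — final sound /f/ (a voiceless consonant) → -lef → *waflef*.
The final sound of *lemiz* is /z/, which is a voiced consonant, so the suffix is -net, giving *lemiznet*.

mibaa, waflef, lemiznet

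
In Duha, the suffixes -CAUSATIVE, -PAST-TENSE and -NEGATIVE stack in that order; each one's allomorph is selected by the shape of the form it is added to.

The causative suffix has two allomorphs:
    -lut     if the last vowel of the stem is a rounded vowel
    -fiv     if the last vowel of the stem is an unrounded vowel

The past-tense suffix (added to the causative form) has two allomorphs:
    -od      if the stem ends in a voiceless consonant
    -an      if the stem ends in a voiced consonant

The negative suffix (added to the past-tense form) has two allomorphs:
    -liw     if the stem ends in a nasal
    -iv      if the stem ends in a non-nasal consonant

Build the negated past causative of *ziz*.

zizfivanliw

*ziz*: last vowel = /i/, an unrounded vowel → -fiv → *zizfiv*.
The final consonant of the causative form *zizfiv* is /v/, which is voiced, so the past-tense suffix is -an, giving *zizfivan*.
The final consonant of the past-tense form *zizfivan* is /n/, which is a nasal, so the negative suffix is -liw, giving *zizfivanliw*.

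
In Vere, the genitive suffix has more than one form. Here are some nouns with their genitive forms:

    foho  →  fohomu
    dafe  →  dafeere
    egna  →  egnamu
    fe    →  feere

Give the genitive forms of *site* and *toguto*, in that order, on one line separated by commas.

siteere, togutomu

The pattern is front/back vowel harmony: -ere when the last vowel of the stem is a front vowel (*dafe*, *fe*); -mu when the last vowel of the stem is a back vowel (*foho*, *egna*).
Since the last vowel of *site* is /e/ (a front vowel), it takes -ere, giving *siteere*.
*toguto* — last vowel /o/ (a back vowel) → -mu → *togutomu*.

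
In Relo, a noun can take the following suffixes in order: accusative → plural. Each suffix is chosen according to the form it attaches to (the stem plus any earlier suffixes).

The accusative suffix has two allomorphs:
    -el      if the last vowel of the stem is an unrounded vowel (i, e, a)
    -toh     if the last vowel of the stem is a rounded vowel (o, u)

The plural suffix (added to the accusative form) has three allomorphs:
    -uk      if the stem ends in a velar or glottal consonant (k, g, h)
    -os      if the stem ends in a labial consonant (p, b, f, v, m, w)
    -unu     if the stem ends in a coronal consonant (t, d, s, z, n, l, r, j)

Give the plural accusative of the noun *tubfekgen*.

*tubfekgen* — last vowel /e/ (an unrounded vowel) → -el → *tubfekgenel*.
The accusative form *tubfekgenel*: final consonant = /l/, coronal → -unu → *tubfekgenelunu*.

tubfekgenelunu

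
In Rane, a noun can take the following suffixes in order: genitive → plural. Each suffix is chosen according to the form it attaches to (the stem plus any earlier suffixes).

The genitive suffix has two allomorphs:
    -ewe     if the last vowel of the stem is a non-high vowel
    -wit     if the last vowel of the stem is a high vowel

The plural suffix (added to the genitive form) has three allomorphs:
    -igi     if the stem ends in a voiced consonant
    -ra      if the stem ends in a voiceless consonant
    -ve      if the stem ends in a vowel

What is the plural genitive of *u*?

*u* — last vowel /u/ (a high vowel) → -wit → *uwit*.
The genitive form *uwit* — final sound /t/ (a voiceless consonant) → -ra → *uwitra*.

uwitra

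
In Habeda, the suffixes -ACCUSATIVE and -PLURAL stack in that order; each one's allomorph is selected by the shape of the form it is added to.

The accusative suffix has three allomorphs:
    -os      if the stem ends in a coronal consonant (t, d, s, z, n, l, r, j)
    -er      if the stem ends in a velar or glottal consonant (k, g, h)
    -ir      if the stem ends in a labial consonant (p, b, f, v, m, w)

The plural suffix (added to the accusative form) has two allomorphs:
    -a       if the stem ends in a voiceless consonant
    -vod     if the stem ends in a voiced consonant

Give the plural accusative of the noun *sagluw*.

sagluwirvod

Since the final consonant of *sagluw* is /w/ (labial), it takes -ir, giving *sagluwir*.
The accusative form *sagluwir* — final consonant /r/ (voiced) → -vod → *sagluwirvod*.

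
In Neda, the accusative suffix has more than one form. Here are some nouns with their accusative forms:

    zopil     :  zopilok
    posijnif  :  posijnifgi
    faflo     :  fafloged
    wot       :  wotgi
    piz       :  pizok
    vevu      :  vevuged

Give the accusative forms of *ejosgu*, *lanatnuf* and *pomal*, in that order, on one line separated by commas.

The suffix is conditioned by the final sound: -gi when the stem ends in a voiceless consonant (*posijnif*, *wot*); -ok when the stem ends in a voiced consonant (*zopil*, *piz*); -ged when the stem ends in a vowel (*faflo*, *vevu*).
*ejosgu* — final sound /u/ (a vowel) → -ged → *ejosguged*.
*lanatnuf*: final sound = /f/, a voiceless consonant → -gi → *lanatnufgi*.
*pomal* — final sound /l/ (a voiced consonant) → -ok → *pomalok*.

ejosguged, lanatnufgi, pomalok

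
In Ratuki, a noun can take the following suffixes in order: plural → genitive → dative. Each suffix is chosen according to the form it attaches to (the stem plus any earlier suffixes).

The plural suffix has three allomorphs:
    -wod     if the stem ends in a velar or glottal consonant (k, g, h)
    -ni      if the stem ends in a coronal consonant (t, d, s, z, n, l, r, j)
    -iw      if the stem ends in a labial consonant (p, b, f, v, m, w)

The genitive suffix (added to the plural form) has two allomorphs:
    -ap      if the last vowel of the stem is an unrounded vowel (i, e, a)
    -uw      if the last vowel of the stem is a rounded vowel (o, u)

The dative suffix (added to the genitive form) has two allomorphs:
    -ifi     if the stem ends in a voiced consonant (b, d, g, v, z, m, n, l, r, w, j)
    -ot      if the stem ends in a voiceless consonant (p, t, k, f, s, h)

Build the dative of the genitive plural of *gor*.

gorniapot

*gor* — final consonant /r/ (coronal) → -ni → *gorni*.
The plural form *gorni* — last vowel /i/ (an unrounded vowel) → -ap → *gorniap*.
The final consonant of the genitive form *gorniap* is /p/, which is voiceless, so the dative suffix is -ot, giving *gorniapot*.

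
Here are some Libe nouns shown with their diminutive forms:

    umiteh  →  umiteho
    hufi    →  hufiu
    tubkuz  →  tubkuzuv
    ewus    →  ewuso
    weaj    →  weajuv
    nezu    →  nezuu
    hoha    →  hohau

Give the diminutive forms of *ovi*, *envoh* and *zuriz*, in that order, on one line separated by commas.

The pattern is voicing of the final sound: -o when the stem ends in a voiceless consonant (*umiteh*, *ewus*); -uv when the stem ends in a voiced consonant (*tubkuz*, *weaj*); -u when the stem ends in a vowel (*hufi*, *nezu*, *hoha*).
*ovi*: final sound = /i/, a vowel → -u → *oviu*.
*envoh* — final sound /h/ (a voiceless consonant) → -o → *envoho*.
*zuriz*: final sound = /z/, a voiced consonant → -uv → *zurizuv*.

oviu, envoho, zurizuv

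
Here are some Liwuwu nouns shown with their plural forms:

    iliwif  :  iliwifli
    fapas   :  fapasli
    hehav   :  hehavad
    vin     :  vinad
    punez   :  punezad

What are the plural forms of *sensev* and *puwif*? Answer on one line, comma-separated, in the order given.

The suffix is conditioned by the final consonant: -li when the stem ends in a voiceless consonant (*iliwif*, *fapas*); -ad when the stem ends in a voiced consonant (*hehav*, *vin*, *punez*).
The final consonant of *sensev* is /v/, which is voiced, so the suffix is -ad, giving *sensevad*.
*puwif* — final consonant /f/ (voiceless) → -li → *puwifli*.

sensevad, puwifli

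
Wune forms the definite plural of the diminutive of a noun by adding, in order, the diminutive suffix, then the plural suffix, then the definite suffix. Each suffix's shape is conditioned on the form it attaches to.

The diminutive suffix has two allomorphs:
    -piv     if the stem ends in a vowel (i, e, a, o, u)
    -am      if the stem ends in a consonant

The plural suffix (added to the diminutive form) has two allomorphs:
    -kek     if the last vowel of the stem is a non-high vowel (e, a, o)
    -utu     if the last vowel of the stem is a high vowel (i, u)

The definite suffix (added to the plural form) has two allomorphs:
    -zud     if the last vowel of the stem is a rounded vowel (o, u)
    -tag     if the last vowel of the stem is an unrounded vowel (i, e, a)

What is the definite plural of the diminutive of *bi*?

The final sound of *bi* is /i/, which is a vowel, so the diminutive suffix is -piv, giving *bipiv*.
The last vowel of the diminutive form *bipiv* is /i/, which is a high vowel, so the plural suffix is -utu, giving *bipivutu*.
The plural form *bipivutu*: last vowel = /u/, a rounded vowel → -zud → *bipivutuzud*.

bipivutuzud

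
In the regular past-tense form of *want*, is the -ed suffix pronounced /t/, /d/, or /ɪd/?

The stem *want* ends in /t/ or /d/.
The -ed suffix is realized as /ɪd/ after /t, d/; as /t/ after other voiceless consonants; and as /d/ after other voiced sounds.
So -ed on *want* is pronounced /ɪd/.

/ɪd/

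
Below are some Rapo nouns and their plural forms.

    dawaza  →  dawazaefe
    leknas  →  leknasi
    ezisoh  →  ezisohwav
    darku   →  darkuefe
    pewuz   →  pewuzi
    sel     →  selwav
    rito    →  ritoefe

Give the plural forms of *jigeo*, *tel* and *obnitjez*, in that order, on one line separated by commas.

jigeoefe, telwav, obnitjezi

The suffix is conditioned by the final sound: -i when the stem ends in a sibilant (*leknas*, *pewuz*); -wav when the stem ends in a non-sibilant consonant (*ezisoh*, *sel*); -efe when the stem ends in a vowel (*dawaza*, *darku*, *rito*).
*jigeo* — final sound /o/ (a vowel) → -efe → *jigeoefe*.
*tel*: final sound = /l/, a non-sibilant consonant → -wav → *telwav*.
*obnitjez* — final sound /z/ (a sibilant) → -i → *obnitjezi*.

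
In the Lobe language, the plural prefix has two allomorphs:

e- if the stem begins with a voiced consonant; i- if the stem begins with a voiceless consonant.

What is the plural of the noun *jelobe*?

*jelobe* — first consonant /j/ (voiced) → e- → *ejelobe*.

ejelobe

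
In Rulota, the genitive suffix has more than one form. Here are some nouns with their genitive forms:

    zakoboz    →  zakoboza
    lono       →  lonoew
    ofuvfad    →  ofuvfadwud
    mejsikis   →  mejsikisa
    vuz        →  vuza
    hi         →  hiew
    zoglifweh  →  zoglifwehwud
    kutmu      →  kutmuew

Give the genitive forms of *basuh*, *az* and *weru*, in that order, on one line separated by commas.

basuhwud, aza, weruew

Looking at the final sound of each stem: -a when the stem ends in a sibilant (*zakoboz*, *mejsikis*, *vuz*); -wud when the stem ends in a non-sibilant consonant (*ofuvfad*, *zoglifweh*); -ew when the stem ends in a vowel (*lono*, *hi*, *kutmu*).
The final sound of *basuh* is /h/, which is a non-sibilant consonant, so the suffix is -wud, giving *basuhwud*.
The final sound of *az* is /z/, which is a sibilant, so the suffix is -a, giving *aza*.
The final sound of *weru* is /u/, which is a vowel, so the suffix is -ew, giving *weruew*.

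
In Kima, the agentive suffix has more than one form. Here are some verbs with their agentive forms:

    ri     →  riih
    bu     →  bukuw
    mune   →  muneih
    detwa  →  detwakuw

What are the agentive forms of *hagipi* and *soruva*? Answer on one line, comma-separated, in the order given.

The alternation tracks the last vowel of the stem — -ih when the last vowel of the stem is a front vowel (*ri*, *mune*); -kuw when the last vowel of the stem is a back vowel (*bu*, *detwa*).
The last vowel of *hagipi* is /i/, which is a front vowel, so the suffix is -ih, giving *hagipiih*.
Since the last vowel of *soruva* is /a/ (a back vowel), it takes -kuw, giving *soruvakuw*.

hagipiih, soruvakuw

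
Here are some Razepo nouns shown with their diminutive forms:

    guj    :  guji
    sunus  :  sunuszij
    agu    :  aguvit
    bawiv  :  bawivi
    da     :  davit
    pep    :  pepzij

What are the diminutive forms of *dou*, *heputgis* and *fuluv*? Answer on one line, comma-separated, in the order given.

douvit, heputgiszij, fuluvi

The suffix is conditioned by the final sound: -zij when the stem ends in a voiceless consonant (*sunus*, *pep*); -i when the stem ends in a voiced consonant (*guj*, *bawiv*); -vit when the stem ends in a vowel (*agu*, *da*).
*dou*: final sound = /u/, a vowel → -vit → *douvit*.
*heputgis* — final sound /s/ (a voiceless consonant) → -zij → *heputgiszij*.
*fuluv* — final sound /v/ (a voiced consonant) → -i → *fuluvi*.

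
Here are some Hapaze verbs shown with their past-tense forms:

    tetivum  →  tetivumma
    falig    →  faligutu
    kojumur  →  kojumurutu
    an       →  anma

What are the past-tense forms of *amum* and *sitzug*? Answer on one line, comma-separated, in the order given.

amumma, sitzugutu

Looking at the final consonant of each stem: -ma when the stem ends in a nasal (*tetivum*, *an*); -utu when the stem ends in a non-nasal consonant (*falig*, *kojumur*).
Since the final consonant of *amum* is /m/ (a nasal), it takes -ma, giving *amumma*.
*sitzug* — final consonant /g/ (non-nasal) → -utu → *sitzugutu*.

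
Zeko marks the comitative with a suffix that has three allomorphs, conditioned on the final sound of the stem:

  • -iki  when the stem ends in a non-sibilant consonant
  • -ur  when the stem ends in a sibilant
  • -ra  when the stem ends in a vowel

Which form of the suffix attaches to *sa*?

-ra

Since the final sound of *sa* is /a/ (a vowel), it takes -ra.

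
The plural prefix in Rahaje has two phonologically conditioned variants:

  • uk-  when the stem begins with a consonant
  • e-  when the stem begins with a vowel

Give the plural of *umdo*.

*umdo* — first sound /u/ (a vowel) → e- → *eumdo*.

eumdo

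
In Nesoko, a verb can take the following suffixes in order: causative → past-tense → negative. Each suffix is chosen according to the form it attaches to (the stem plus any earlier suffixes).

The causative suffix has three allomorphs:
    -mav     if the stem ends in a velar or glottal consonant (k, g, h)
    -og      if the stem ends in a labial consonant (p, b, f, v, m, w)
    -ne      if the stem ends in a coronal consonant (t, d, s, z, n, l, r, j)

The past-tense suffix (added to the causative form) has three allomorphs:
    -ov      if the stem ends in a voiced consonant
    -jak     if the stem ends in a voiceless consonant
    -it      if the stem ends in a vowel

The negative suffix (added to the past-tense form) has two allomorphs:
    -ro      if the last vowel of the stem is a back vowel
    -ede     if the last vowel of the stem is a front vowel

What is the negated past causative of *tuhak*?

tuhakmavovro

Since the final consonant of *tuhak* is /k/ (velar/glottal), it takes -mav, giving *tuhakmav*.
The final sound of the causative form *tuhakmav* is /v/, which is a voiced consonant, so the past-tense suffix is -ov, giving *tuhakmavov*.
The past-tense form *tuhakmavov*: last vowel = /o/, a back vowel → -ro → *tuhakmavovro*.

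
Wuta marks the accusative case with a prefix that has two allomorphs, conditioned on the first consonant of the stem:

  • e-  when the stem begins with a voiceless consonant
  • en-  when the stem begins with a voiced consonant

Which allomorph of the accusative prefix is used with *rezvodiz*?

en-

*rezvodiz*: first consonant = /r/, voiced → en-.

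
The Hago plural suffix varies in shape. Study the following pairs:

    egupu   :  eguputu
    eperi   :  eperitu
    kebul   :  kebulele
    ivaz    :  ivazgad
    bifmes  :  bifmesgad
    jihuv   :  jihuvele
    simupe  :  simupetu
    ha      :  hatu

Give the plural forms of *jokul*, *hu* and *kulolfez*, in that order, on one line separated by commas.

The pattern is sibilance of the final sound: -gad when the stem ends in a sibilant (*ivaz*, *bifmes*); -ele when the stem ends in a non-sibilant consonant (*kebul*, *jihuv*); -tu when the stem ends in a vowel (*egupu*, *eperi*, *simupe*, *ha*).
The final sound of *jokul* is /l/, which is a non-sibilant consonant, so the suffix is -ele, giving *jokulele*.
The final sound of *hu* is /u/, which is a vowel, so the suffix is -tu, giving *hutu*.
*kulolfez*: final sound = /z/, a sibilant → -gad → *kulolfezgad*.

jokulele, hutu, kulolfezgad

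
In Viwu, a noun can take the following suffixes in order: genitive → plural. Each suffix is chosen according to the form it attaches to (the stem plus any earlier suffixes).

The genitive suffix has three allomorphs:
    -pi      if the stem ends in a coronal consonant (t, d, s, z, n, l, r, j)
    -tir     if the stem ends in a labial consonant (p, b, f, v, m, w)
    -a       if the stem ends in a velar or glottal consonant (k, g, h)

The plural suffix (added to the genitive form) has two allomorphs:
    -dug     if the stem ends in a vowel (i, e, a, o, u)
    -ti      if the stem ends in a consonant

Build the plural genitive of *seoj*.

The final consonant of *seoj* is /j/, which is coronal, so the genitive suffix is -pi, giving *seojpi*.
Since the final sound of the genitive form *seojpi* is /i/ (a vowel), it takes -dug, giving *seojpidug*.

seojpidug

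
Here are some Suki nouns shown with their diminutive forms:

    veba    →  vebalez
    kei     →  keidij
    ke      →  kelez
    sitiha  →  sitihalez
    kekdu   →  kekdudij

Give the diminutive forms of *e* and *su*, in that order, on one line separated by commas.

elez, sudij

The alternation tracks the last vowel of the stem — -dij when the last vowel of the stem is a high vowel (*kei*, *kekdu*); -lez when the last vowel of the stem is a non-high vowel (*veba*, *ke*, *sitiha*).
The last vowel of *e* is /e/, which is a non-high vowel, so the suffix is -lez, giving *elez*.
The last vowel of *su* is /u/, which is a high vowel, so the suffix is -dij, giving *sudij*.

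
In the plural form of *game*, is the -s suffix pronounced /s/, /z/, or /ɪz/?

The stem *game* ends in a voiced non-sibilant sound.
The plural suffix surfaces as /ɪz/ after sibilants, /s/ after other voiceless consonants, and /z/ after other voiced sounds.
So the plural -s on *game* is pronounced /z/.

/z/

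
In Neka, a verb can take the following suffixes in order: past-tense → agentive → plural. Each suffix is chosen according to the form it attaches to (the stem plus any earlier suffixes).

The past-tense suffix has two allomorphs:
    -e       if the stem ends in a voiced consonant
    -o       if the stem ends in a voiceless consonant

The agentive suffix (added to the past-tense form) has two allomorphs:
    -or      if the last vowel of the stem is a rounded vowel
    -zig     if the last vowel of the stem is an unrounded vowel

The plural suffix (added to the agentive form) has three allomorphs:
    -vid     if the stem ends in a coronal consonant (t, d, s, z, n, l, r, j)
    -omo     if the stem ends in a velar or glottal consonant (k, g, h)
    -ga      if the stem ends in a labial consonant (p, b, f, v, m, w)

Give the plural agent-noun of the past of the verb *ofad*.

ofadezigomo

*ofad* — final consonant /d/ (voiced) → -e → *ofade*.
Since the last vowel of the past-tense form *ofade* is /e/ (an unrounded vowel), it takes -zig, giving *ofadezig*.
The agentive form *ofadezig*: final consonant = /g/, velar/glottal → -omo → *ofadezigomo*.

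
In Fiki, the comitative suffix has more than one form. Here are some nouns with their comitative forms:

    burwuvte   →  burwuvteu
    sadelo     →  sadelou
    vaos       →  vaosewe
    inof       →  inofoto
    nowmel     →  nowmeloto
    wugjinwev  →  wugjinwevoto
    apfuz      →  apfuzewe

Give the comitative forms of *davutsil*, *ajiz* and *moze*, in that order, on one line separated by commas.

davutsiloto, ajizewe, mozeu

The pattern is sibilance of the final sound: -ewe when the stem ends in a sibilant (*vaos*, *apfuz*); -oto when the stem ends in a non-sibilant consonant (*inof*, *nowmel*, *wugjinwev*); -u when the stem ends in a vowel (*burwuvte*, *sadelo*).
Since the final sound of *davutsil* is /l/ (a non-sibilant consonant), it takes -oto, giving *davutsiloto*.
*ajiz* — final sound /z/ (a sibilant) → -ewe → *ajizewe*.
Since the final sound of *moze* is /e/ (a vowel), it takes -u, giving *mozeu*.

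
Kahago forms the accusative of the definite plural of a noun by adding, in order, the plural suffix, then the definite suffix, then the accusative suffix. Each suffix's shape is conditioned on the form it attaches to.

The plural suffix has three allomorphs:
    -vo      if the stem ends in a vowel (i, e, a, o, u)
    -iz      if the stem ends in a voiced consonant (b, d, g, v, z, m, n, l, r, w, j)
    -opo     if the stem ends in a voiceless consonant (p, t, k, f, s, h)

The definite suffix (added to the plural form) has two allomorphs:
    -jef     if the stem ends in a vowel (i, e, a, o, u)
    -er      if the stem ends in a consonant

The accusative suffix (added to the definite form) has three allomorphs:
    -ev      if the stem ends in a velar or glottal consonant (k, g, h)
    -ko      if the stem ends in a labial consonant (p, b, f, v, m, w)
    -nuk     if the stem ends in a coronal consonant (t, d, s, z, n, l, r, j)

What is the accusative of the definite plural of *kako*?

The final sound of *kako* is /o/, which is a vowel, so the plural suffix is -vo, giving *kakovo*.
The plural form *kakovo*: final sound = /o/, a vowel → -jef → *kakovojef*.
The definite form *kakovojef* — final consonant /f/ (labial) → -ko → *kakovojefko*.

kakovojefko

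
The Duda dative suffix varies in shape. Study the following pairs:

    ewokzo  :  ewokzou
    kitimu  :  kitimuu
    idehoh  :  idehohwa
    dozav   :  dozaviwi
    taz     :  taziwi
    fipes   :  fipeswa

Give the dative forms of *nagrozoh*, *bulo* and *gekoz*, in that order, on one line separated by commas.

nagrozohwa, bulou, gekoziwi

The alternation tracks the final sound of the stem — -wa when the stem ends in a voiceless consonant (*idehoh*, *fipes*); -iwi when the stem ends in a voiced consonant (*dozav*, *taz*); -u when the stem ends in a vowel (*ewokzo*, *kitimu*).
Since the final sound of *nagrozoh* is /h/ (a voiceless consonant), it takes -wa, giving *nagrozohwa*.
*bulo*: final sound = /o/, a vowel → -u → *bulou*.
Since the final sound of *gekoz* is /z/ (a voiced consonant), it takes -iwi, giving *gekoziwi*.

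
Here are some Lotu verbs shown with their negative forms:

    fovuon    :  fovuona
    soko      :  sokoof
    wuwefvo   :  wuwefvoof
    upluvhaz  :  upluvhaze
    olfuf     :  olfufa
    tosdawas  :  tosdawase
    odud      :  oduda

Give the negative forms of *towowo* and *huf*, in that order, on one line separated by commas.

The suffix is conditioned by the final sound: -e when the stem ends in a sibilant (*upluvhaz*, *tosdawas*); -a when the stem ends in a non-sibilant consonant (*fovuon*, *olfuf*, *odud*); -of when the stem ends in a vowel (*soko*, *wuwefvo*).
Since the final sound of *towowo* is /o/ (a vowel), it takes -of, giving *towowoof*.
The final sound of *huf* is /f/, which is a non-sibilant consonant, so the suffix is -a, giving *hufa*.

towowoof, hufa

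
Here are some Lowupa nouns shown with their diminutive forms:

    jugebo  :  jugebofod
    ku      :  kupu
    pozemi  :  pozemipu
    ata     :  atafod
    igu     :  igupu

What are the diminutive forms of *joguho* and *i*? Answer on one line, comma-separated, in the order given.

Looking at the last vowel of each stem: -pu when the last vowel of the stem is a high vowel (*ku*, *pozemi*, *igu*); -fod when the last vowel of the stem is a non-high vowel (*jugebo*, *ata*).
*joguho*: last vowel = /o/, a non-high vowel → -fod → *joguhofod*.
*i*: last vowel = /i/, a high vowel → -pu → *ipu*.

joguhofod, ipu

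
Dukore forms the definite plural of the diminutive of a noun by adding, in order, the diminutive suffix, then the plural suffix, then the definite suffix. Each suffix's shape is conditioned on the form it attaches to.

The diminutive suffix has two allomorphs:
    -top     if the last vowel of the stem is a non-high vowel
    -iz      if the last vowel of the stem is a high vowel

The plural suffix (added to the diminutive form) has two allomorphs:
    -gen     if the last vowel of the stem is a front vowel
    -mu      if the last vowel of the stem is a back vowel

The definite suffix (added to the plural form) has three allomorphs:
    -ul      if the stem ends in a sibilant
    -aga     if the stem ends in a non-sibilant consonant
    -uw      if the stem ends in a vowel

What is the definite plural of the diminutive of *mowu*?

*mowu*: last vowel = /u/, a high vowel → -iz → *mowuiz*.
The last vowel of the diminutive form *mowuiz* is /i/, which is a front vowel, so the plural suffix is -gen, giving *mowuizgen*.
The plural form *mowuizgen* — final sound /n/ (a non-sibilant consonant) → -aga → *mowuizgenaga*.

mowuizgenaga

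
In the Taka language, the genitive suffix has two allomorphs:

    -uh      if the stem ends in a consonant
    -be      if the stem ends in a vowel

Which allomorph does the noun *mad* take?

The final sound of *mad* is /d/, which is a consonant, so the suffix is -uh.

-uh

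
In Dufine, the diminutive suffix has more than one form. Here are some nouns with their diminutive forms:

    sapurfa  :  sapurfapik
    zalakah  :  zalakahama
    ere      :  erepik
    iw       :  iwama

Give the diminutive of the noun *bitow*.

The pattern is consonant vs. vowel: -ama when the stem ends in a consonant (*zalakah*, *iw*); -pik when the stem ends in a vowel (*sapurfa*, *ere*).
The final sound of *bitow* is /w/, which is a consonant, so the suffix is -ama, giving *bitowama*.

bitowama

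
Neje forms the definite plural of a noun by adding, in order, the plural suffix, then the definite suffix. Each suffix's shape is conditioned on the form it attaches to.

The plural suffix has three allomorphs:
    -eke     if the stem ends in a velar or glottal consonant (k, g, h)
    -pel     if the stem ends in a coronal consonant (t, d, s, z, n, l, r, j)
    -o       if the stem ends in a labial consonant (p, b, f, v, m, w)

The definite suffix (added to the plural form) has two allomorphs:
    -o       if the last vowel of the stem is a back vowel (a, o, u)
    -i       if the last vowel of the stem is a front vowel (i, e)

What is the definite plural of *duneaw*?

duneawoo

The final consonant of *duneaw* is /w/, which is labial, so the plural suffix is -o, giving *duneawo*.
The last vowel of the plural form *duneawo* is /o/, which is a back vowel, so the definite suffix is -o, giving *duneawoo*.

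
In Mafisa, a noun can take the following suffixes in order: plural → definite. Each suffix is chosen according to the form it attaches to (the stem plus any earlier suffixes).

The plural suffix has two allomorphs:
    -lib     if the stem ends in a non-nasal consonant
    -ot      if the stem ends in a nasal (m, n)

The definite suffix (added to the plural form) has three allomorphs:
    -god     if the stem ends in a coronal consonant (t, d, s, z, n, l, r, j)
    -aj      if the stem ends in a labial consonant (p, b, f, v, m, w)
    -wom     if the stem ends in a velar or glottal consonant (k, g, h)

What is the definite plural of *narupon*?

naruponotgod

*narupon*: final consonant = /n/, a nasal → -ot → *naruponot*.
The plural form *naruponot*: final consonant = /t/, coronal → -god → *naruponotgod*.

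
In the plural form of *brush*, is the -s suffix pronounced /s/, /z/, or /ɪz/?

/ɪz/

The stem *brush* ends in a sibilant (/s, z, ʃ, ʒ, tʃ, dʒ/).
The plural suffix surfaces as /ɪz/ after sibilants, /s/ after other voiceless consonants, and /z/ after other voiced sounds.
So the plural -s on *brush* is pronounced /ɪz/.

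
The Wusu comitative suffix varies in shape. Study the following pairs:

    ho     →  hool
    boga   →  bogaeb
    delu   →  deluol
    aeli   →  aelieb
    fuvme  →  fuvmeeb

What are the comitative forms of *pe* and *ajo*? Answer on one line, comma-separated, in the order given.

The pattern is rounding harmony: -ol when the last vowel of the stem is a rounded vowel (*ho*, *delu*); -eb when the last vowel of the stem is an unrounded vowel (*boga*, *aeli*, *fuvme*).
*pe*: last vowel = /e/, an unrounded vowel → -eb → *peeb*.
*ajo*: last vowel = /o/, a rounded vowel → -ol → *ajool*.

peeb, ajool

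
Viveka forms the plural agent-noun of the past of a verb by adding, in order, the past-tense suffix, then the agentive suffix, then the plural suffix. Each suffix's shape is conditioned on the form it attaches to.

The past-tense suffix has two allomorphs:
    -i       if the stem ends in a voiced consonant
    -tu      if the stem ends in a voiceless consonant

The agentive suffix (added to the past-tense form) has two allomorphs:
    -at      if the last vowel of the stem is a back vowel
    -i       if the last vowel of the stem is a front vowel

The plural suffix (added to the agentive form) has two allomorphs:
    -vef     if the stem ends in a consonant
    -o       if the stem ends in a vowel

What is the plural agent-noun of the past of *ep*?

Since the final consonant of *ep* is /p/ (voiceless), it takes -tu, giving *eptu*.
The last vowel of the past-tense form *eptu* is /u/, which is a back vowel, so the agentive suffix is -at, giving *eptuat*.
The agentive form *eptuat*: final sound = /t/, a consonant → -vef → *eptuatvef*.

eptuatvef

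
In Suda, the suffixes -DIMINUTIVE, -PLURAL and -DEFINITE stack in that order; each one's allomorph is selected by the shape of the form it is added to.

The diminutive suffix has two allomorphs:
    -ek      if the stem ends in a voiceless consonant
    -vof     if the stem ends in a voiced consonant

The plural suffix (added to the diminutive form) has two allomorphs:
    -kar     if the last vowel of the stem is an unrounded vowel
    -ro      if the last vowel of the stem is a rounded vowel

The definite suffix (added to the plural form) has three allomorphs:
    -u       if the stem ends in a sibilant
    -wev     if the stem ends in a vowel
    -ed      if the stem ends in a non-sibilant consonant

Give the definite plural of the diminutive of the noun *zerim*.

zerimvofrowev

Since the final consonant of *zerim* is /m/ (voiced), it takes -vof, giving *zerimvof*.
The diminutive form *zerimvof* — last vowel /o/ (a rounded vowel) → -ro → *zerimvofro*.
The plural form *zerimvofro* — final sound /o/ (a vowel) → -wev → *zerimvofrowev*.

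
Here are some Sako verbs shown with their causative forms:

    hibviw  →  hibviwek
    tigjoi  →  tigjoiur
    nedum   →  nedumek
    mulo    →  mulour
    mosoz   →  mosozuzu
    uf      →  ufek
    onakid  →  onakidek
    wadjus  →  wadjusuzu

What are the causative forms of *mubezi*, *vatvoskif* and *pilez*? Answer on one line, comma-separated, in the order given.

Looking at the final sound of each stem: -uzu when the stem ends in a sibilant (*mosoz*, *wadjus*); -ek when the stem ends in a non-sibilant consonant (*hibviw*, *nedum*, *uf*, *onakid*); -ur when the stem ends in a vowel (*tigjoi*, *mulo*).
*mubezi*: final sound = /i/, a vowel → -ur → *mubeziur*.
The final sound of *vatvoskif* is /f/, which is a non-sibilant consonant, so the suffix is -ek, giving *vatvoskifek*.
Since the final sound of *pilez* is /z/ (a sibilant), it takes -uzu, giving *pilezuzu*.

mubeziur, vatvoskifek, pilezuzu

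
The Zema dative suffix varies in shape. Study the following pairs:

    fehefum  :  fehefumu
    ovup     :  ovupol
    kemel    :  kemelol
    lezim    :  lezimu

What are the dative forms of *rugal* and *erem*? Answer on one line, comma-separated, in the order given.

The suffix is conditioned by the final consonant: -u when the stem ends in a nasal (*fehefum*, *lezim*); -ol when the stem ends in a non-nasal consonant (*ovup*, *kemel*).
*rugal*: final consonant = /l/, non-nasal → -ol → *rugalol*.
*erem*: final consonant = /m/, a nasal → -u → *eremu*.

rugalol, eremu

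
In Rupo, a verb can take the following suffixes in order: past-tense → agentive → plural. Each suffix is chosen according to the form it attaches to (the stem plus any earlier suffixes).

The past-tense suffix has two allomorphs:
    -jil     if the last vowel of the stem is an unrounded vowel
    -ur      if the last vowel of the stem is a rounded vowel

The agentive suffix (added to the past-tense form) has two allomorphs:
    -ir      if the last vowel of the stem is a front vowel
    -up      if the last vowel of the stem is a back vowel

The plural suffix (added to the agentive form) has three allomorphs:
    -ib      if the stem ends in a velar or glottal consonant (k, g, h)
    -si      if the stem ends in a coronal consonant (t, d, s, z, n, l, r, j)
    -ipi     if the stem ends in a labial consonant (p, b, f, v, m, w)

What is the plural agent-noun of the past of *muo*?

Since the last vowel of *muo* is /o/ (a rounded vowel), it takes -ur, giving *muour*.
Since the last vowel of the past-tense form *muour* is /u/ (a back vowel), it takes -up, giving *muourup*.
The final consonant of the agentive form *muourup* is /p/, which is labial, so the plural suffix is -ipi, giving *muourupipi*.

muourupipi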